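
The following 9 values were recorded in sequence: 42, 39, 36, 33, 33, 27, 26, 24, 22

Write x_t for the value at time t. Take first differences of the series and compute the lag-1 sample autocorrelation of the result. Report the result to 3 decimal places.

-0.625

First differences Δx: -3, -3, -3, 0, -6, -1, -2, -2
Mean of differences = -2.5000
Numerator Σ(Δx_t−Δx̄)(Δx_{t+1}−Δx̄) = -13.7500
Denominator Σ(Δx_t−Δx̄)² = 22.0000
r_1(Δx) = -13.7500 / 22.0000 = -0.625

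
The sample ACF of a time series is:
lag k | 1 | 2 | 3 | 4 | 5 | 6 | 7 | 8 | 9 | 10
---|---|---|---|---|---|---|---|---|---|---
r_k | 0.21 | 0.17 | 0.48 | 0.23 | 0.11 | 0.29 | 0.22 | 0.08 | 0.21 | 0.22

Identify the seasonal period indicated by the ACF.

The largest autocorrelation is r_3 = 0.48, with a weaker echo at lag 6 (0.29); the remaining lags stay at or below 0.23.
The dominant spike at lag 3 indicates a seasonal period of 3.

3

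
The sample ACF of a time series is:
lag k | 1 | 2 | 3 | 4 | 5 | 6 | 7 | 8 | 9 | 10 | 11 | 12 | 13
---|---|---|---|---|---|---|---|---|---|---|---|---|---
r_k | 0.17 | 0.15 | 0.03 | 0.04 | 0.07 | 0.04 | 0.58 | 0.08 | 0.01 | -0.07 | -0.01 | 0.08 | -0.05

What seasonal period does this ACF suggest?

7

The largest autocorrelation is r_7 = 0.58; the remaining lags stay at or below 0.17.
The dominant spike at lag 7 indicates a seasonal period of 7.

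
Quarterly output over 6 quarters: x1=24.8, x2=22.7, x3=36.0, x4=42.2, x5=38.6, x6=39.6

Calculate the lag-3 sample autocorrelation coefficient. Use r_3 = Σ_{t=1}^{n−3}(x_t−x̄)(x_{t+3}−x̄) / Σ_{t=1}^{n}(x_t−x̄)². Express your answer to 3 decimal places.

-0.346

Mean x̄ = (24.8 + 22.7 + 36.0 + 42.2 + 38.6 + 39.6)/6 = 33.9833
Numerator Σ_{t=1}^{3}(x_t−x̄)(x_{t+3}−x̄) = -116.2208
Denominator Σ(x_t−x̄)² = 336.0883
r_3 = -116.2208 / 336.0883 = -0.346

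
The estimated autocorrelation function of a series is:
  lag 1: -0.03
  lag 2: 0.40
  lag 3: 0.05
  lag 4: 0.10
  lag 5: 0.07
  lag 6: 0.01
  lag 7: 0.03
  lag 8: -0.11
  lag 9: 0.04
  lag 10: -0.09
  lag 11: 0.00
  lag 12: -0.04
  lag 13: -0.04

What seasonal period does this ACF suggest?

The largest autocorrelation is r_2 = 0.40; the remaining lags stay at or below 0.10.
The dominant spike at lag 2 indicates a seasonal period of 2.

2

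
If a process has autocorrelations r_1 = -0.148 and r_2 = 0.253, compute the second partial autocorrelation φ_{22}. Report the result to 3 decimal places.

0.236

φ_{22} = (r_2 − r_1²) / (1 − r_1²)
r_1² = (-0.148)² = 0.021904
Numerator = 0.253 − 0.0219 = 0.2311; denominator = 1 − 0.0219 = 0.9781
φ_{22} = 0.2311 / 0.9781 = 0.236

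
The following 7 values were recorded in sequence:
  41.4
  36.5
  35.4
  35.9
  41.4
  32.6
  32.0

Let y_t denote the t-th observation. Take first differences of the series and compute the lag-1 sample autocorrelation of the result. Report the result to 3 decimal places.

First differences Δy: -4.9, -1.1, 0.5, 5.5, -8.8, -0.6
Mean of differences = -1.5667
Numerator Σ(Δy_t−Δȳ)(Δy_{t+1}−Δȳ) = -44.0944
Denominator Σ(Δy_t−Δȳ)² = 118.7933
r_1(Δy) = -44.0944 / 118.7933 = -0.371

-0.371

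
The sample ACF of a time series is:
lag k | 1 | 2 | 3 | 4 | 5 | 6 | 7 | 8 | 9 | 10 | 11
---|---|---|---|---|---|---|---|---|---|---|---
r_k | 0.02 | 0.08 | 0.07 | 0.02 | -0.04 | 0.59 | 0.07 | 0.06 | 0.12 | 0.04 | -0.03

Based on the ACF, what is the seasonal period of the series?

The largest autocorrelation is r_6 = 0.59; the remaining lags stay at or below 0.12.
The dominant spike at lag 6 indicates a seasonal period of 6.

6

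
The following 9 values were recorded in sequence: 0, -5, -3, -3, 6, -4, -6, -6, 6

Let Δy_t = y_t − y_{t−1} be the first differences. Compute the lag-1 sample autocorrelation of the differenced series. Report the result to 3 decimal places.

First differences Δy: -5, 2, 0, 9, -10, -2, 0, 12
Mean of differences = 0.7500
Numerator Σ(Δy_t−Δȳ)(Δy_{t+1}−Δȳ) = -79.8125
Denominator Σ(Δy_t−Δȳ)² = 353.5000
r_1(Δy) = -79.8125 / 353.5000 = -0.226

-0.226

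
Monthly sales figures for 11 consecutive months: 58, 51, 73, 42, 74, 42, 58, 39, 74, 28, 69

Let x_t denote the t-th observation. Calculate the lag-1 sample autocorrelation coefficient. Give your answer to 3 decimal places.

Mean x̄ = (58 + 51 + 73 + 42 + 74 + 42 + 58 + 39 + 74 + 28 + 69)/11 = 55.2727
Numerator Σ_{t=1}^{10}(x_t−x̄)(x_{t+1}−x̄) = -2090.2562
Denominator Σ(x_t−x̄)² = 2598.1818
r_1 = -2090.2562 / 2598.1818 = -0.805

-0.805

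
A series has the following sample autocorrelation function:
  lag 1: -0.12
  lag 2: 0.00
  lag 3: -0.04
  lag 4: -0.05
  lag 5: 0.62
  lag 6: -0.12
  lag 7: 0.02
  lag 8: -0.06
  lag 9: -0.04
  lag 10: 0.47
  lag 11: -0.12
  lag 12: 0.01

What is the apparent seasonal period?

5

The largest autocorrelation is r_5 = 0.62, with a weaker echo at lag 10 (0.47); the remaining lags stay at or below 0.02.
The dominant spike at lag 5 indicates a seasonal period of 5.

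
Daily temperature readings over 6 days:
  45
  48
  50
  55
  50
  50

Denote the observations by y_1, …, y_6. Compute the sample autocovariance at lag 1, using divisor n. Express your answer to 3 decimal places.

Mean ȳ = (45 + 48 + 50 + 55 + 50 + 50)/6 = 49.6667
Σ_{t=1}^{5}(y_t−ȳ)(y_{t+1}−ȳ) = 10.8889
γ_1 = 10.8889 / 6 = 1.815

1.815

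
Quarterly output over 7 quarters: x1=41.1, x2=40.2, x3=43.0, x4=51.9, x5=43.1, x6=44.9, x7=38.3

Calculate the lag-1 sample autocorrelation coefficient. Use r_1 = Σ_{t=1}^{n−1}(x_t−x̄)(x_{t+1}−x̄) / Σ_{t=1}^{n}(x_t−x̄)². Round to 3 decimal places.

-0.037

Mean x̄ = (41.1 + 40.2 + 43.0 + 51.9 + 43.1 + 44.9 + 38.3)/7 = 43.2143
Σ(x_t−x̄)(x_{t+1}−x̄) = (6.3731) + (0.6459) + (-1.8612) + (-0.9927) + (-0.1927) + (-8.2841) = -4.3116
Denominator Σ(x_t−x̄)² = 116.0486
r_1 = -4.3116 / 116.0486 = -0.037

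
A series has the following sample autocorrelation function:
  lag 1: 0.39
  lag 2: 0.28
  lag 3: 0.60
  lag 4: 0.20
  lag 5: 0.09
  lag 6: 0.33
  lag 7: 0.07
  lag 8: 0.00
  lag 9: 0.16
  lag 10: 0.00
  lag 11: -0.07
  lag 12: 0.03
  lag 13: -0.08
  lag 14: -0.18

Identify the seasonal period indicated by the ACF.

The largest autocorrelation is r_3 = 0.60; the remaining lags stay at or below 0.39. The elevated value at lag 1 (0.39), dropping to 0.28 at lag 2, reflects decaying short-term dependence rather than seasonality.
The dominant spike at lag 3 indicates a seasonal period of 3.

3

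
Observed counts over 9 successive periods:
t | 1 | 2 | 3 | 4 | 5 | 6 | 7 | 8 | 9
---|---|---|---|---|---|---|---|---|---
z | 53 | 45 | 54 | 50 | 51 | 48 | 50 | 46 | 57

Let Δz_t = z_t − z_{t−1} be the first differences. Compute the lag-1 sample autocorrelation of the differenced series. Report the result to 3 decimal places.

-0.560

First differences Δz: -8, 9, -4, 1, -3, 2, -4, 11
Mean of differences = 0.5000
Numerator Σ(Δz_t−Δz̄)(Δz_{t+1}−Δz̄) = -173.7500
Denominator Σ(Δz_t−Δz̄)² = 310.0000
r_1(Δz) = -173.7500 / 310.0000 = -0.560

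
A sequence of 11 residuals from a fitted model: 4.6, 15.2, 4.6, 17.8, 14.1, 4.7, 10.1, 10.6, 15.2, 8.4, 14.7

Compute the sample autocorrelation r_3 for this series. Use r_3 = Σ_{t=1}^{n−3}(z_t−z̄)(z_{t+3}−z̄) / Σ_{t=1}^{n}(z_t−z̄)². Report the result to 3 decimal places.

-0.098

Mean z̄ = (4.6 + 15.2 + 4.6 + 17.8 + 14.1 + 4.7 + 10.1 + 10.6 + 15.2 + 8.4 + 14.7)/11 = 10.9091
Numerator Σ_{t=1}^{8}(z_t−z̄)(z_{t+3}−z̄) = -22.9557
Denominator Σ(z_t−z̄)² = 234.0691
r_3 = -22.9557 / 234.0691 = -0.098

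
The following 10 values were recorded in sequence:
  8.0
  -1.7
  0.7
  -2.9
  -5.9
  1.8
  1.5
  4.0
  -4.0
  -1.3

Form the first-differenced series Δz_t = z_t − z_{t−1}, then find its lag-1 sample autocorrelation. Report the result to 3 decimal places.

-0.371

First differences Δz: -9.7, 2.4, -3.6, -3.0, 7.7, -0.3, 2.5, -8.0, 2.7
Mean of differences = -1.0333
Numerator Σ(Δz_t−Δz̄)(Δz_{t+1}−Δz̄) = -92.3244
Denominator Σ(Δz_t−Δz̄)² = 249.1200
r_1(Δz) = -92.3244 / 249.1200 = -0.371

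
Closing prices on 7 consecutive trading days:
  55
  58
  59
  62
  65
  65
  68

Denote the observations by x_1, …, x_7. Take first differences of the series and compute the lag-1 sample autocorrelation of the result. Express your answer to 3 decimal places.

-0.550

First differences Δx: 3, 1, 3, 3, 0, 3
Mean of differences = 2.1667
Numerator Σ(Δx_t−Δx̄)(Δx_{t+1}−Δx̄) = -4.8611
Denominator Σ(Δx_t−Δx̄)² = 8.8333
r_1(Δx) = -4.8611 / 8.8333 = -0.550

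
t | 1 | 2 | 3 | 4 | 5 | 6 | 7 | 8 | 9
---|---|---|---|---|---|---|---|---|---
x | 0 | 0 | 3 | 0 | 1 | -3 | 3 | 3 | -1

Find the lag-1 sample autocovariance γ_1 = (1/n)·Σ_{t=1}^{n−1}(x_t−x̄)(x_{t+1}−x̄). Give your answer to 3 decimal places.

-1.235

Mean x̄ = (0 + 0 + 3 + 0 + 1 − 3 + 3 + 3 − 1)/9 = 0.6667
Σ_{t=1}^{8}(x_t−x̄)(x_{t+1}−x̄) = -11.1111
γ_1 = -11.1111 / 9 = -1.235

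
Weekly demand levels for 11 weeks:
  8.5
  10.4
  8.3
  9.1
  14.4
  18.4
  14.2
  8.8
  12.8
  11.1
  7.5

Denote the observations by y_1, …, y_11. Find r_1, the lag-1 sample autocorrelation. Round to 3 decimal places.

Mean ȳ = (8.5 + 10.4 + 8.3 + 9.1 + 14.4 + 18.4 + 14.2 + 8.8 + 12.8 + 11.1 + 7.5)/11 = 11.2273
Numerator Σ_{t=1}^{10}(y_t−ȳ)(y_{t+1}−ȳ) = 37.4765
Denominator Σ(y_t−ȳ)² = 113.8418
r_1 = 37.4765 / 113.8418 = 0.329

0.329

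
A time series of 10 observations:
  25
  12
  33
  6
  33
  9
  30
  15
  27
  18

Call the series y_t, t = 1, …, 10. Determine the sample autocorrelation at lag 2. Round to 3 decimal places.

Mean ȳ = (25 + 12 + 33 + 6 + 33 + 9 + 30 + 15 + 27 + 18)/10 = 20.8000
Numerator Σ_{t=1}^{8}(y_t−ȳ)(y_{t+2}−ȳ) = 758.9200
Denominator Σ(y_t−ȳ)² = 915.6000
r_2 = 758.9200 / 915.6000 = 0.829

0.829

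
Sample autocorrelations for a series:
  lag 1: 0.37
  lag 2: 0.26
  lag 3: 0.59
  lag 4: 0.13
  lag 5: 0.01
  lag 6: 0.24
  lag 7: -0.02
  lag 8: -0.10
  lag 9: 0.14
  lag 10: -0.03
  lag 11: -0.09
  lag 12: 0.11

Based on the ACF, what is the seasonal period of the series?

The largest autocorrelation is r_3 = 0.59; the remaining lags stay at or below 0.37. The elevated value at lag 1 (0.37), dropping to 0.26 at lag 2, reflects decaying short-term dependence rather than seasonality.
The dominant spike at lag 3 indicates a seasonal period of 3.

3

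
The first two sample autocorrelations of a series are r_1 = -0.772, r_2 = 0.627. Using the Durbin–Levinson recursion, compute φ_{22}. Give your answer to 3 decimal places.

φ_{22} = (r_2 − r_1²) / (1 − r_1²)
r_1² = (-0.772)² = 0.595984
Numerator = 0.627 − 0.5960 = 0.0310; denominator = 1 − 0.5960 = 0.4040
φ_{22} = 0.0310 / 0.4040 = 0.077

0.077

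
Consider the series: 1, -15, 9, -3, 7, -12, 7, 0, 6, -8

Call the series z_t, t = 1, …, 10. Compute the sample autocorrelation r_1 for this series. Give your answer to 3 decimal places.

-0.638

Mean z̄ = (1 − 15 + 9 − 3 + 7 − 12 + 7 + 0 + 6 − 8)/10 = -0.8000
Numerator Σ_{t=1}^{9}(z_t−z̄)(z_{t+1}−z̄) = -415.4400
Denominator Σ(z_t−z̄)² = 651.6000
r_1 = -415.4400 / 651.6000 = -0.638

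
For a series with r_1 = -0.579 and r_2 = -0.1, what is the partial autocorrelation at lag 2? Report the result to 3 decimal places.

φ_{22} = (r_2 − r_1²) / (1 − r_1²)
r_1² = (-0.579)² = 0.335241
Numerator = -0.1 − 0.3352 = -0.4352; denominator = 1 − 0.3352 = 0.6648
φ_{22} = -0.4352 / 0.6648 = -0.655

-0.655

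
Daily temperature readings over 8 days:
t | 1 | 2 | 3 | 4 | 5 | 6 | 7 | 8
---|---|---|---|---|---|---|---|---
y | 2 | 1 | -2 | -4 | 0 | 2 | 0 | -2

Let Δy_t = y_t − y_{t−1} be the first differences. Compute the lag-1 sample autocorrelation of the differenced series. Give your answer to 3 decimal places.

First differences Δy: -1, -3, -2, 4, 2, -2, -2
Mean of differences = -0.5714
Numerator Σ(Δy_t−Δȳ)(Δy_{t+1}−Δȳ) = 8.1020
Denominator Σ(Δy_t−Δȳ)² = 39.7143
r_1(Δy) = 8.1020 / 39.7143 = 0.204

0.204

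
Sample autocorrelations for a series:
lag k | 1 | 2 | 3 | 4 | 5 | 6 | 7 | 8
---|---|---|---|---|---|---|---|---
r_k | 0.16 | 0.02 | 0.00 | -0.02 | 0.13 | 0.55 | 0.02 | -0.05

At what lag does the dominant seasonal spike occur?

The largest autocorrelation is r_6 = 0.55; the remaining lags stay at or below 0.16.
The dominant spike at lag 6 indicates a seasonal period of 6.

6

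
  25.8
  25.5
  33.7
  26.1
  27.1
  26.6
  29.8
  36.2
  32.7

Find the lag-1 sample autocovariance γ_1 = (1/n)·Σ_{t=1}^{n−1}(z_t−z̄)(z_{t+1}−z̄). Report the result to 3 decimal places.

2.337

Mean z̄ = (25.8 + 25.5 + 33.7 + 26.1 + 27.1 + 26.6 + 29.8 + 36.2 + 32.7)/9 = 29.2778
Σ_{t=1}^{8}(z_t−z̄)(z_{t+1}−z̄) = 21.0373
γ_1 = 21.0373 / 9 = 2.337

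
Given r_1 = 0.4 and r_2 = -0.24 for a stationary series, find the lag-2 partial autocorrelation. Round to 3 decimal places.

-0.476

φ_{22} = (r_2 − r_1²) / (1 − r_1²)
r_1² = (0.4)² = 0.16
Numerator = -0.24 − 0.1600 = -0.4000; denominator = 1 − 0.1600 = 0.8400
φ_{22} = -0.4000 / 0.8400 = -0.476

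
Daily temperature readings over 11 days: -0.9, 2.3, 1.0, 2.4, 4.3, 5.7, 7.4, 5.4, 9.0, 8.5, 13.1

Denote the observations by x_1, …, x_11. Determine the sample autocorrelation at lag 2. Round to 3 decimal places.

0.446

Mean x̄ = (-0.9 + 2.3 + 1.0 + 2.4 + 4.3 + 5.7 + 7.4 + 5.4 + 9.0 + 8.5 + 13.1)/11 = 5.2909
Numerator Σ_{t=1}^{9}(x_t−x̄)(x_{t+2}−x̄) = 73.3726
Denominator Σ(x_t−x̄)² = 164.6891
r_2 = 73.3726 / 164.6891 = 0.446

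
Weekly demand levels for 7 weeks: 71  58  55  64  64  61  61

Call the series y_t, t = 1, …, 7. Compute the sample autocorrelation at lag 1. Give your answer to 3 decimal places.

Mean ȳ = (71 + 58 + 55 + 64 + 64 + 61 + 61)/7 = 62.0000
Numerator Σ_{t=1}^{6}(y_t−ȳ)(y_{t+1}−ȳ) = -19.0000
Denominator Σ(y_t−ȳ)² = 156.0000
r_1 = -19.0000 / 156.0000 = -0.122

-0.122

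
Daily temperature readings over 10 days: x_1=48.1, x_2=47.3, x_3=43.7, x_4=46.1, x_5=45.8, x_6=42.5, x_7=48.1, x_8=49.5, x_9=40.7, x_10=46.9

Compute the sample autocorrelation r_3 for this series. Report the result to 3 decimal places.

0.401

Mean x̄ = (48.1 + 47.3 + 43.7 + 46.1 + 45.8 + 42.5 + 48.1 + 49.5 + 40.7 + 46.9)/10 = 45.8700
Σ(x_t−x̄)(x_{t+3}−x̄) = (0.5129) + (-0.1001) + (7.3129) + (0.5129) + (-0.2541) + (17.4229) + (2.2969) = 27.7043
Denominator Σ(x_t−x̄)² = 69.0810
r_3 = 27.7043 / 69.0810 = 0.401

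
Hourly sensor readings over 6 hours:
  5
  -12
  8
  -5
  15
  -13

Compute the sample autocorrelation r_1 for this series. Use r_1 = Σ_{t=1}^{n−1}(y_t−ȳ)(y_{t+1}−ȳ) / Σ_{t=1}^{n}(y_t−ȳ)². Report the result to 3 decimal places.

-0.713

Mean ȳ = (5 − 12 + 8 − 5 + 15 − 13)/6 = -0.3333
Deviations from mean: 5.3333, -11.6667, 8.3333, -4.6667, 15.3333, -12.6667
Numerator Σ_{t=1}^{5}(y_t−ȳ)(y_{t+1}−ȳ) = -464.1111
Denominator Σ(y_t−ȳ)² = 651.3333
r_1 = -464.1111 / 651.3333 = -0.713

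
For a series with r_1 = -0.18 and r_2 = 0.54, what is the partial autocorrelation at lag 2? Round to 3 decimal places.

φ_{22} = (r_2 − r_1²) / (1 − r_1²)
r_1² = (-0.18)² = 0.0324
Numerator = 0.54 − 0.0324 = 0.5076; denominator = 1 − 0.0324 = 0.9676
φ_{22} = 0.5076 / 0.9676 = 0.525

0.525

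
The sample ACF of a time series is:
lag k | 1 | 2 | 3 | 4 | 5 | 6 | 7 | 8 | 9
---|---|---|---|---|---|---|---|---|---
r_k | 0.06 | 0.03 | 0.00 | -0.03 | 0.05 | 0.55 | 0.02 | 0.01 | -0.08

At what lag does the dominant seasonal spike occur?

6

The largest autocorrelation is r_6 = 0.55; the remaining lags stay at or below 0.06.
The dominant spike at lag 6 indicates a seasonal period of 6.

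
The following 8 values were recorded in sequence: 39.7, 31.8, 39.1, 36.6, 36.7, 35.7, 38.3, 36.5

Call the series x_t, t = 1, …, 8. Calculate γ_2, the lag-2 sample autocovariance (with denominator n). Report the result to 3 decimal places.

Mean x̄ = (39.7 + 31.8 + 39.1 + 36.6 + 36.7 + 35.7 + 38.3 + 36.5)/8 = 36.8000
Σ_{t=1}^{6}(x_t−x̄)(x_{t+2}−x̄) = 7.8400
γ_2 = 7.8400 / 8 = 0.980

0.980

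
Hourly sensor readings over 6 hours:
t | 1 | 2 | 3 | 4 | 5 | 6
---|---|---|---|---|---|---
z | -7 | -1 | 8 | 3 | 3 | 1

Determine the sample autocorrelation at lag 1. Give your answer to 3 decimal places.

Mean z̄ = (-7 − 1 + 8 + 3 + 3 + 1)/6 = 1.1667
Σ(z_t−z̄)(z_{t+1}−z̄) = (17.6944) + (-14.8056) + (12.5278) + (3.3611) + (-0.3056) = 18.4722
Denominator Σ(z_t−z̄)² = 124.8333
r_1 = 18.4722 / 124.8333 = 0.148

0.148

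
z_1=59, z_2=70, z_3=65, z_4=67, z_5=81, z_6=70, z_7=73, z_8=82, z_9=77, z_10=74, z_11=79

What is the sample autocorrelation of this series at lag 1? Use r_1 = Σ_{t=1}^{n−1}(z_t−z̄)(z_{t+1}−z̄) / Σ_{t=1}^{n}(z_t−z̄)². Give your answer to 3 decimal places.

0.175

Mean z̄ = (59 + 70 + 65 + 67 + 81 + 70 + 73 + 82 + 77 + 74 + 79)/11 = 72.4545
Numerator Σ_{t=1}^{10}(z_t−z̄)(z_{t+1}−z̄) = 88.7934
Denominator Σ(z_t−z̄)² = 508.7273
r_1 = 88.7934 / 508.7273 = 0.175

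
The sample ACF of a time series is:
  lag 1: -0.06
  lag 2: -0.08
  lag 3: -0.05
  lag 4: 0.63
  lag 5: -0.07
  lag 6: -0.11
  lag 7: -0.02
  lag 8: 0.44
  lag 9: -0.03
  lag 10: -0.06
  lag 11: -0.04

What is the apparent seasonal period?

4

The largest autocorrelation is r_4 = 0.63, with a weaker echo at lag 8 (0.44); the remaining lags stay at or below -0.02.
The dominant spike at lag 4 indicates a seasonal period of 4.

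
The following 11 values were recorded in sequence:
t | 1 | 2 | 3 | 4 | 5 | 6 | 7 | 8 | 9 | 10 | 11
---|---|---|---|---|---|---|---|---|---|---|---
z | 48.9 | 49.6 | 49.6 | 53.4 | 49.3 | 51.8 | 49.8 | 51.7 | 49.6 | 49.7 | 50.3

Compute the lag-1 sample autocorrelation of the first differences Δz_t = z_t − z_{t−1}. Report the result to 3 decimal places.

-0.773

First differences Δz: 0.7, 0.0, 3.8, -4.1, 2.5, -2.0, 1.9, -2.1, 0.1, 0.6
Mean of differences = 0.1400
Numerator Σ(Δz_t−Δz̄)(Δz_{t+1}−Δz̄) = -38.8036
Denominator Σ(Δz_t−Δz̄)² = 50.1840
r_1(Δz) = -38.8036 / 50.1840 = -0.773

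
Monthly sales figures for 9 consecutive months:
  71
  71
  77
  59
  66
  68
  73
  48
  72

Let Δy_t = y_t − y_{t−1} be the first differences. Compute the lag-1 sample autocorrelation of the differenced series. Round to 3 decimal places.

First differences Δy: 0, 6, -18, 7, 2, 5, -25, 24
Mean of differences = 0.1250
Numerator Σ(Δy_t−Δȳ)(Δy_{t+1}−Δȳ) = -932.1406
Denominator Σ(Δy_t−Δȳ)² = 1638.8750
r_1(Δy) = -932.1406 / 1638.8750 = -0.569

-0.569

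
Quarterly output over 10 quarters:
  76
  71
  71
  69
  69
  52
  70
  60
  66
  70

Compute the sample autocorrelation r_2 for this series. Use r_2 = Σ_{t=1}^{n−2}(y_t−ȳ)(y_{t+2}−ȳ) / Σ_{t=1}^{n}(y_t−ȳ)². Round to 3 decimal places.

Mean ȳ = (76 + 71 + 71 + 69 + 69 + 52 + 70 + 60 + 66 + 70)/10 = 67.4000
Numerator Σ_{t=1}^{8}(y_t−ȳ)(y_{t+2}−ȳ) = 113.0800
Denominator Σ(y_t−ȳ)² = 412.4000
r_2 = 113.0800 / 412.4000 = 0.274

0.274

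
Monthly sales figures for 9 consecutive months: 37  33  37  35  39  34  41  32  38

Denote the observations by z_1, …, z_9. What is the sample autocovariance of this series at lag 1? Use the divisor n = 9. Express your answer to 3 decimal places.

Mean z̄ = (37 + 33 + 37 + 35 + 39 + 34 + 41 + 32 + 38)/9 = 36.2222
Σ_{t=1}^{8}(z_t−z̄)(z_{t+1}−z̄) = -53.8272
γ_1 = -53.8272 / 9 = -5.981

-5.981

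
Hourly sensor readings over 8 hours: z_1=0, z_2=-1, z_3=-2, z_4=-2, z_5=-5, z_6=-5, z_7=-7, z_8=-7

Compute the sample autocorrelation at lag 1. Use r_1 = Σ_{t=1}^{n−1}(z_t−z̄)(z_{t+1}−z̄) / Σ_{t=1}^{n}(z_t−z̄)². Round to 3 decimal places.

Mean z̄ = (0 − 1 − 2 − 2 − 5 − 5 − 7 − 7)/8 = -3.6250
Deviations from mean: 3.6250, 2.6250, 1.6250, 1.6250, -1.3750, -1.3750, -3.3750, -3.3750
Σ(z_t−z̄)(z_{t+1}−z̄) = (9.5156) + (4.2656) + (2.6406) + (-2.2344) + (1.8906) + (4.6406) + (11.3906) = 32.1094
Denominator Σ(z_t−z̄)² = 51.8750
r_1 = 32.1094 / 51.8750 = 0.619

0.619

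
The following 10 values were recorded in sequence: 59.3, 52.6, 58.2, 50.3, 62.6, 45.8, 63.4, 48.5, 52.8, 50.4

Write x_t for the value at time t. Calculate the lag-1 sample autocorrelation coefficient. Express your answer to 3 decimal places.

-0.748

Mean x̄ = (59.3 + 52.6 + 58.2 + 50.3 + 62.6 + 45.8 + 63.4 + 48.5 + 52.8 + 50.4)/10 = 54.3900
Numerator Σ_{t=1}^{9}(x_t−x̄)(x_{t+1}−x̄) = -250.0501
Denominator Σ(x_t−x̄)² = 334.0690
r_1 = -250.0501 / 334.0690 = -0.748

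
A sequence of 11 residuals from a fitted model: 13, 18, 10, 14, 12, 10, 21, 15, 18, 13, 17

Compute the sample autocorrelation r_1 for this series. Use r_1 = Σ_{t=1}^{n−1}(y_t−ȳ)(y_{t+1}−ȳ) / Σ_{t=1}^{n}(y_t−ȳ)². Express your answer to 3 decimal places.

-0.318

Mean ȳ = (13 + 18 + 10 + 14 + 12 + 10 + 21 + 15 + 18 + 13 + 17)/11 = 14.6364
Numerator Σ_{t=1}^{10}(y_t−ȳ)(y_{t+1}−ȳ) = -39.5868
Denominator Σ(y_t−ȳ)² = 124.5455
r_1 = -39.5868 / 124.5455 = -0.318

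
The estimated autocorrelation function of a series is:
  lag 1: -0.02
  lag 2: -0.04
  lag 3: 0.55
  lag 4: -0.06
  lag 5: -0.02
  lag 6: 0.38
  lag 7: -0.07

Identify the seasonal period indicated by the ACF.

3

The largest autocorrelation is r_3 = 0.55, with a weaker echo at lag 6 (0.38); the remaining lags stay at or below -0.02.
The dominant spike at lag 3 indicates a seasonal period of 3.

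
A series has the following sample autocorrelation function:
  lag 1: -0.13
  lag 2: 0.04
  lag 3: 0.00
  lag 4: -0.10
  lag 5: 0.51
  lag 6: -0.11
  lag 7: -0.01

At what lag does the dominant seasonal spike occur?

The largest autocorrelation is r_5 = 0.51; the remaining lags stay at or below 0.04.
The dominant spike at lag 5 indicates a seasonal period of 5.

5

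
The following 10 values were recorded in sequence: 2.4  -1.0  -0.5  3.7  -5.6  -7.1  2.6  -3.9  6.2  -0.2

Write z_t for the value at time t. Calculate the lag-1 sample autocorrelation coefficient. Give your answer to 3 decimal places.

Mean z̄ = (2.4 − 1.0 − 0.5 + 3.7 − 5.6 − 7.1 + 2.6 − 3.9 + 6.2 − 0.2)/10 = -0.3400
Numerator Σ_{t=1}^{9}(z_t−z̄)(z_{t+1}−z̄) = -40.7496
Denominator Σ(z_t−z̄)² = 161.7640
r_1 = -40.7496 / 161.7640 = -0.252

-0.252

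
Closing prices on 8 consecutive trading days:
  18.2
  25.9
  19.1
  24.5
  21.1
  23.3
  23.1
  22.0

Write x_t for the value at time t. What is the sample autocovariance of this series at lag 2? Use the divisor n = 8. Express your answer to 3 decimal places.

3.199

Mean x̄ = (18.2 + 25.9 + 19.1 + 24.5 + 21.1 + 23.3 + 23.1 + 22.0)/8 = 22.1500
Deviations: -3.9500, 3.7500, -3.0500, 2.3500, -1.0500, 1.1500, 0.9500, -0.1500
Σ_{t=1}^{6}(x_t−x̄)(x_{t+2}−x̄) = 25.5950
γ_2 = 25.5950 / 8 = 3.199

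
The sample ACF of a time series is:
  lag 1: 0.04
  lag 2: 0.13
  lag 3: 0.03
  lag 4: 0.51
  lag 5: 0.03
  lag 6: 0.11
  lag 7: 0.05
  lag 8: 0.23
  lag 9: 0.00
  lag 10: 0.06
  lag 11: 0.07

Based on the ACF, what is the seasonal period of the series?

4

The largest autocorrelation is r_4 = 0.51, with a weaker echo at lag 8 (0.23); the remaining lags stay at or below 0.13.
The dominant spike at lag 4 indicates a seasonal period of 4.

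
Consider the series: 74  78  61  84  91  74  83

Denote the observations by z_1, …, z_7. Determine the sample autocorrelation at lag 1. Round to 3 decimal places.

-0.175

Mean z̄ = (74 + 78 + 61 + 84 + 91 + 74 + 83)/7 = 77.8571
Deviations from mean: -3.8571, 0.1429, -16.8571, 6.1429, 13.1429, -3.8571, 5.1429
Σ(z_t−z̄)(z_{t+1}−z̄) = (-0.5510) + (-2.4082) + (-103.5510) + (80.7347) + (-50.6939) + (-19.8367) = -96.3061
Denominator Σ(z_t−z̄)² = 550.8571
r_1 = -96.3061 / 550.8571 = -0.175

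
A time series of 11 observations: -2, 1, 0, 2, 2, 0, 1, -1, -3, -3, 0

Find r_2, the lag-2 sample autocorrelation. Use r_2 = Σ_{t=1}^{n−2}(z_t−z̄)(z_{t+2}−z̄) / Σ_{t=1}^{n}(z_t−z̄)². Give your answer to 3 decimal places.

0.128

Mean z̄ = (-2 + 1 + 0 + 2 + 2 + 0 + 1 − 1 − 3 − 3 + 0)/11 = -0.2727
Numerator Σ_{t=1}^{9}(z_t−z̄)(z_{t+2}−z̄) = 4.1240
Denominator Σ(z_t−z̄)² = 32.1818
r_2 = 4.1240 / 32.1818 = 0.128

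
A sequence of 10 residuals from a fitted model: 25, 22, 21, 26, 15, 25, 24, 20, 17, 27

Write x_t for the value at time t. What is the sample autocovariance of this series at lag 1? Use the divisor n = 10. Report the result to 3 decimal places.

Mean x̄ = (25 + 22 + 21 + 26 + 15 + 25 + 24 + 20 + 17 + 27)/10 = 22.2000
Σ_{t=1}^{9}(x_t−x̄)(x_{t+1}−x̄) = -64.8400
γ_1 = -64.8400 / 10 = -6.484

-6.484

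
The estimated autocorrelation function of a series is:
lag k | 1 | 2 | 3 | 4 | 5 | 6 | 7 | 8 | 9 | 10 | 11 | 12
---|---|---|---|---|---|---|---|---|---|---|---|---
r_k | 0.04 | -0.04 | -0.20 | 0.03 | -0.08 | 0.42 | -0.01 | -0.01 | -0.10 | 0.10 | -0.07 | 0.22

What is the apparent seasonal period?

The largest autocorrelation is r_6 = 0.42, with a weaker echo at lag 12 (0.22); the remaining lags stay at or below 0.10.
The dominant spike at lag 6 indicates a seasonal period of 6.

6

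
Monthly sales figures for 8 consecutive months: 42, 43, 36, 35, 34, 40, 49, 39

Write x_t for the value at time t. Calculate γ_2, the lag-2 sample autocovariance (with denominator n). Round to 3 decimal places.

Mean x̄ = (42 + 43 + 36 + 35 + 34 + 40 + 49 + 39)/8 = 39.7500
Σ_{t=1}^{6}(x_t−x̄)(x_{t+2}−x̄) = -56.8750
γ_2 = -56.8750 / 8 = -7.109

-7.109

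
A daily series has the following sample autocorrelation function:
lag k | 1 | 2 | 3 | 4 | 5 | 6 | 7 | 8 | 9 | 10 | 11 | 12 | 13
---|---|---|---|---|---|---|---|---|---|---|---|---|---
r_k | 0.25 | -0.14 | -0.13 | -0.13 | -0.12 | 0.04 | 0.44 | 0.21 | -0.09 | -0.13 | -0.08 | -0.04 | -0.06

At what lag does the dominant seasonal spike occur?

7

The largest autocorrelation is r_7 = 0.44; the remaining lags stay at or below 0.25.
The dominant spike at lag 7 indicates a seasonal period of 7.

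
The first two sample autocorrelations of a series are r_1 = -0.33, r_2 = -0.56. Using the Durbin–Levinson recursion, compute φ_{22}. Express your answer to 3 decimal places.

φ_{22} = (r_2 − r_1²) / (1 − r_1²)
r_1² = (-0.33)² = 0.1089
Numerator = -0.56 − 0.1089 = -0.6689; denominator = 1 − 0.1089 = 0.8911
φ_{22} = -0.6689 / 0.8911 = -0.751

-0.751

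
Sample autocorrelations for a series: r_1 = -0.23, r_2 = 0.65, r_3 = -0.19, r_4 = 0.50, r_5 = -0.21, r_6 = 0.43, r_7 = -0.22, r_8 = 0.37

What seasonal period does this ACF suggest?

2

The largest autocorrelation is r_2 = 0.65, with weaker echoes at lags 4 (0.50), 6 (0.43) and 8 (0.37); the remaining lags stay at or below -0.19.
The dominant spike at lag 2 indicates a seasonal period of 2.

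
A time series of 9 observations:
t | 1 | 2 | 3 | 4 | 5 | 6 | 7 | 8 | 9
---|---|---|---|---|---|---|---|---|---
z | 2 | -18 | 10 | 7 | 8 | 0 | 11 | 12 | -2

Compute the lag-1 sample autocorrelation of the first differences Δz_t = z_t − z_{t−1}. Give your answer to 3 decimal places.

-0.465

First differences Δz: -20, 28, -3, 1, -8, 11, 1, -14
Mean of differences = -0.5000
Numerator Σ(Δz_t−Δz̄)(Δz_{t+1}−Δz̄) = -731.2500
Denominator Σ(Δz_t−Δz̄)² = 1574.0000
r_1(Δz) = -731.2500 / 1574.0000 = -0.465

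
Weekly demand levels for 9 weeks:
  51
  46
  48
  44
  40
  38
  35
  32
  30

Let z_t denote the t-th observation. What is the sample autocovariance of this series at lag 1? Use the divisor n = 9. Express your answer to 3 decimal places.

Mean z̄ = (51 + 46 + 48 + 44 + 40 + 38 + 35 + 32 + 30)/9 = 40.4444
Σ_{t=1}^{8}(z_t−z̄)(z_{t+1}−z̄) = 274.4691
γ_1 = 274.4691 / 9 = 30.497

30.497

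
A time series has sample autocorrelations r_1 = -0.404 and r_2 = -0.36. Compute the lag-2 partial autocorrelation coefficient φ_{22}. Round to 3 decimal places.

φ_{22} = (r_2 − r_1²) / (1 − r_1²)
r_1² = (-0.404)² = 0.163216
Numerator = -0.36 − 0.1632 = -0.5232; denominator = 1 − 0.1632 = 0.8368
φ_{22} = -0.5232 / 0.8368 = -0.625

-0.625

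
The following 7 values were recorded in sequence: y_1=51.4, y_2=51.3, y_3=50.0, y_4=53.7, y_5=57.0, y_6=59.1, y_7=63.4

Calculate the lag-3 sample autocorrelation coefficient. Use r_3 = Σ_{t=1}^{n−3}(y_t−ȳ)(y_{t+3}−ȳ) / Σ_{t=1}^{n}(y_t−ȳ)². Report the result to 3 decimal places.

-0.235

Mean ȳ = (51.4 + 51.3 + 50.0 + 53.7 + 57.0 + 59.1 + 63.4)/7 = 55.1286
Deviations from mean: -3.7286, -3.8286, -5.1286, -1.4286, 1.8714, 3.9714, 8.2714
Σ(y_t−ȳ)(y_{t+3}−ȳ) = (5.3265) + (-7.1649) + (-20.3678) + (-11.8163) = -34.0224
Denominator Σ(y_t−ȳ)² = 144.5943
r_3 = -34.0224 / 144.5943 = -0.235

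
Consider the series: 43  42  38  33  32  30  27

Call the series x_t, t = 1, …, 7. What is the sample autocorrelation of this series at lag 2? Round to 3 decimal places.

0.156

Mean x̄ = (43 + 42 + 38 + 33 + 32 + 30 + 27)/7 = 35.0000
Deviations from mean: 8.0000, 7.0000, 3.0000, -2.0000, -3.0000, -5.0000, -8.0000
Σ(x_t−x̄)(x_{t+2}−x̄) = (24.0000) + (-14.0000) + (-9.0000) + (10.0000) + (24.0000) = 35.0000
Denominator Σ(x_t−x̄)² = 224.0000
r_2 = 35.0000 / 224.0000 = 0.156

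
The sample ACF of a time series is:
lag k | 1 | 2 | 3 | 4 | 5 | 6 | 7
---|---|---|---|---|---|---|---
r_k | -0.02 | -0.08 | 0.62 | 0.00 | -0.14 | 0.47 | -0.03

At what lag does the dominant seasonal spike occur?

The largest autocorrelation is r_3 = 0.62, with a weaker echo at lag 6 (0.47); the remaining lags stay at or below 0.00.
The dominant spike at lag 3 indicates a seasonal period of 3.

3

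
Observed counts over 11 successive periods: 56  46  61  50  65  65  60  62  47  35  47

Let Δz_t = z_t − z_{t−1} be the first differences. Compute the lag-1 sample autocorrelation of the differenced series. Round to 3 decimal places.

-0.411

First differences Δz: -10, 15, -11, 15, 0, -5, 2, -15, -12, 12
Mean of differences = -0.9000
Numerator Σ(Δz_t−Δz̄)(Δz_{t+1}−Δz̄) = -494.7100
Denominator Σ(Δz_t−Δz̄)² = 1204.9000
r_1(Δz) = -494.7100 / 1204.9000 = -0.411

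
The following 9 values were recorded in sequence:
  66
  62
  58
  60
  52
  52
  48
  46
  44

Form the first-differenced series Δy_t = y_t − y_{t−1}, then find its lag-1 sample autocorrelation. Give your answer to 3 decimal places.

-0.749

First differences Δy: -4, -4, 2, -8, 0, -4, -2, -2
Mean of differences = -2.7500
Numerator Σ(Δy_t−Δȳ)(Δy_{t+1}−Δȳ) = -47.5625
Denominator Σ(Δy_t−Δȳ)² = 63.5000
r_1(Δy) = -47.5625 / 63.5000 = -0.749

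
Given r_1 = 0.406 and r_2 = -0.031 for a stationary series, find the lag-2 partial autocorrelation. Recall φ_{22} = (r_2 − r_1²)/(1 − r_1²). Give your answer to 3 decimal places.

-0.234

φ_{22} = (r_2 − r_1²) / (1 − r_1²)
r_1² = (0.406)² = 0.164836
Numerator = -0.031 − 0.1648 = -0.1958; denominator = 1 − 0.1648 = 0.8352
φ_{22} = -0.1958 / 0.8352 = -0.234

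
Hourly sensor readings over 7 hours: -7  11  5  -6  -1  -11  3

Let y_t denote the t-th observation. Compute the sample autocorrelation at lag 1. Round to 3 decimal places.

-0.197

Mean ȳ = (-7 + 11 + 5 − 6 − 1 − 11 + 3)/7 = -0.8571
Deviations from mean: -6.1429, 11.8571, 5.8571, -5.1429, -0.1429, -10.1429, 3.8571
Σ(y_t−ȳ)(y_{t+1}−ȳ) = (-72.8367) + (69.4490) + (-30.1224) + (0.7347) + (1.4490) + (-39.1224) = -70.4490
Denominator Σ(y_t−ȳ)² = 356.8571
r_1 = -70.4490 / 356.8571 = -0.197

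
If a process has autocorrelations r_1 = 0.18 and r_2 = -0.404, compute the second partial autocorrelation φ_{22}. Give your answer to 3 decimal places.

φ_{22} = (r_2 − r_1²) / (1 − r_1²)
r_1² = (0.18)² = 0.0324
Numerator = -0.404 − 0.0324 = -0.4364; denominator = 1 − 0.0324 = 0.9676
φ_{22} = -0.4364 / 0.9676 = -0.451

-0.451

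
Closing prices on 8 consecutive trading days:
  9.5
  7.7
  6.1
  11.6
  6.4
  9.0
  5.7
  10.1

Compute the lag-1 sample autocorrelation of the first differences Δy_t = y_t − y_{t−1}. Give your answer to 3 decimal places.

First differences Δy: -1.8, -1.6, 5.5, -5.2, 2.6, -3.3, 4.4
Mean of differences = 0.0857
Numerator Σ(Δy_t−Δȳ)(Δy_{t+1}−Δȳ) = -70.9759
Denominator Σ(Δy_t−Δȳ)² = 100.0486
r_1(Δy) = -70.9759 / 100.0486 = -0.709

-0.709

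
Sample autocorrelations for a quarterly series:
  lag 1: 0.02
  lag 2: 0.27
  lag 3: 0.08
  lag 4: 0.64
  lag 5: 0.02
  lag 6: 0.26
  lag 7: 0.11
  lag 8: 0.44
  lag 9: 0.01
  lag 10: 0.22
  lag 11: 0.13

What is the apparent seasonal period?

4

The largest autocorrelation is r_4 = 0.64, with a weaker echo at lag 8 (0.44); the remaining lags stay at or below 0.27.
The dominant spike at lag 4 indicates a seasonal period of 4.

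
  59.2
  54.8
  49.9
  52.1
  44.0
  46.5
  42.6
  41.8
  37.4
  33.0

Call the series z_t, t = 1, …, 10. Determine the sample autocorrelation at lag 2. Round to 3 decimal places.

0.325

Mean z̄ = (59.2 + 54.8 + 49.9 + 52.1 + 44.0 + 46.5 + 42.6 + 41.8 + 37.4 + 33.0)/10 = 46.1300
Numerator Σ_{t=1}^{8}(z_t−z̄)(z_{t+2}−z̄) = 188.7992
Denominator Σ(z_t−z̄)² = 580.3410
r_2 = 188.7992 / 580.3410 = 0.325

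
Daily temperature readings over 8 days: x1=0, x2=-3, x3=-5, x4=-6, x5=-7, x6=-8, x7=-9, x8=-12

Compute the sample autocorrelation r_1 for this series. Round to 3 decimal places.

0.486

Mean x̄ = (0 − 3 − 5 − 6 − 7 − 8 − 9 − 12)/8 = -6.2500
Deviations from mean: 6.2500, 3.2500, 1.2500, 0.2500, -0.7500, -1.7500, -2.7500, -5.7500
Numerator Σ_{t=1}^{7}(x_t−x̄)(x_{t+1}−x̄) = 46.4375
Denominator Σ(x_t−x̄)² = 95.5000
r_1 = 46.4375 / 95.5000 = 0.486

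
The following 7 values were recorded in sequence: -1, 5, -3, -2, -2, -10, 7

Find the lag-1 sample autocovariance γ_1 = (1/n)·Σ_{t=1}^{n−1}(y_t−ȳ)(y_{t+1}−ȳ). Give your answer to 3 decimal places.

-10.146

Mean ȳ = (-1 + 5 − 3 − 2 − 2 − 10 + 7)/7 = -0.8571
Deviations: -0.1429, 5.8571, -2.1429, -1.1429, -1.1429, -9.1429, 7.8571
Σ_{t=1}^{6}(y_t−ȳ)(y_{t+1}−ȳ) = -71.0204
γ_1 = -71.0204 / 7 = -10.146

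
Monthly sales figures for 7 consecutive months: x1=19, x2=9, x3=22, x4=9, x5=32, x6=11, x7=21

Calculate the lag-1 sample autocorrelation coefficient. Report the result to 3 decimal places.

-0.763

Mean x̄ = (19 + 9 + 22 + 9 + 32 + 11 + 21)/7 = 17.5714
Deviations from mean: 1.4286, -8.5714, 4.4286, -8.5714, 14.4286, -6.5714, 3.4286
Σ(x_t−x̄)(x_{t+1}−x̄) = (-12.2449) + (-37.9592) + (-37.9592) + (-123.6735) + (-94.8163) + (-22.5306) = -329.1837
Denominator Σ(x_t−x̄)² = 431.7143
r_1 = -329.1837 / 431.7143 = -0.763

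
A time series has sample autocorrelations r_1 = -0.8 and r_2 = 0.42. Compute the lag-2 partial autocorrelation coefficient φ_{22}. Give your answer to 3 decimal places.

φ_{22} = (r_2 − r_1²) / (1 − r_1²)
r_1² = (-0.8)² = 0.64
Numerator = 0.42 − 0.6400 = -0.2200; denominator = 1 − 0.6400 = 0.3600
φ_{22} = -0.2200 / 0.3600 = -0.611

-0.611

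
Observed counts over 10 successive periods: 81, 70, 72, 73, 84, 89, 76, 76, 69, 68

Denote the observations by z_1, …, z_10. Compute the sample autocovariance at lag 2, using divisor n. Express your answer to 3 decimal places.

-7.028

Mean z̄ = (81 + 70 + 72 + 73 + 84 + 89 + 76 + 76 + 69 + 68)/10 = 75.8000
Σ_{t=1}^{8}(z_t−z̄)(z_{t+2}−z̄) = -70.2800
γ_2 = -70.2800 / 10 = -7.028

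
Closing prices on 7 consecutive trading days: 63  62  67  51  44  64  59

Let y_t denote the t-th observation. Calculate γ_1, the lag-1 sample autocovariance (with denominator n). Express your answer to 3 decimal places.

1.974

Mean ȳ = (63 + 62 + 67 + 51 + 44 + 64 + 59)/7 = 58.5714
Deviations: 4.4286, 3.4286, 8.4286, -7.5714, -14.5714, 5.4286, 0.4286
Σ_{t=1}^{6}(y_t−ȳ)(y_{t+1}−ȳ) = 13.8163
γ_1 = 13.8163 / 7 = 1.974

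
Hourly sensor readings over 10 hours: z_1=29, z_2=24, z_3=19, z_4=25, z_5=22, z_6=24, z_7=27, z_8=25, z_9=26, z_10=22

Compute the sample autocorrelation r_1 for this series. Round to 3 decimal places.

-0.084

Mean z̄ = (29 + 24 + 19 + 25 + 22 + 24 + 27 + 25 + 26 + 22)/10 = 24.3000
Numerator Σ_{t=1}^{9}(z_t−z̄)(z_{t+1}−z̄) = -6.0900
Denominator Σ(z_t−z̄)² = 72.1000
r_1 = -6.0900 / 72.1000 = -0.084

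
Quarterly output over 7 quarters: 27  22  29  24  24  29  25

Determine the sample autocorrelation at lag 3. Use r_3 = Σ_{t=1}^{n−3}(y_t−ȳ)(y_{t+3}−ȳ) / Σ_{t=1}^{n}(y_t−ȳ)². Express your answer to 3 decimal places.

0.373

Mean ȳ = (27 + 22 + 29 + 24 + 24 + 29 + 25)/7 = 25.7143
Deviations from mean: 1.2857, -3.7143, 3.2857, -1.7143, -1.7143, 3.2857, -0.7143
Σ(y_t−ȳ)(y_{t+3}−ȳ) = (-2.2041) + (6.3673) + (10.7959) + (1.2245) = 16.1837
Denominator Σ(y_t−ȳ)² = 43.4286
r_3 = 16.1837 / 43.4286 = 0.373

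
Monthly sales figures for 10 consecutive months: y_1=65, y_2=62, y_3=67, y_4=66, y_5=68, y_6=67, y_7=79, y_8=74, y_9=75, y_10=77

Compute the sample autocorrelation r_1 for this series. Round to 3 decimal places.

Mean ȳ = (65 + 62 + 67 + 66 + 68 + 67 + 79 + 74 + 75 + 77)/10 = 70.0000
Numerator Σ_{t=1}^{9}(y_t−ȳ)(y_{t+1}−ȳ) = 154.0000
Denominator Σ(y_t−ȳ)² = 298.0000
r_1 = 154.0000 / 298.0000 = 0.517

0.517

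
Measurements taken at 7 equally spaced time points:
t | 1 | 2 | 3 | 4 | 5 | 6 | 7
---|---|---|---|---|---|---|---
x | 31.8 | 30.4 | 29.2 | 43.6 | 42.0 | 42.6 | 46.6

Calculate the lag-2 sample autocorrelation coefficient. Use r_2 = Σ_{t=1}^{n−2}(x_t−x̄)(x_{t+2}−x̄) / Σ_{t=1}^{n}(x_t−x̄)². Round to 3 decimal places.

Mean x̄ = (31.8 + 30.4 + 29.2 + 43.6 + 42.0 + 42.6 + 46.6)/7 = 38.0286
Deviations from mean: -6.2286, -7.6286, -8.8286, 5.5714, 3.9714, 4.5714, 8.5714
Σ(x_t−x̄)(x_{t+2}−x̄) = (54.9894) + (-42.5020) + (-35.0620) + (25.4694) + (34.0408) = 36.9355
Denominator Σ(x_t−x̄)² = 316.1143
r_2 = 36.9355 / 316.1143 = 0.117

0.117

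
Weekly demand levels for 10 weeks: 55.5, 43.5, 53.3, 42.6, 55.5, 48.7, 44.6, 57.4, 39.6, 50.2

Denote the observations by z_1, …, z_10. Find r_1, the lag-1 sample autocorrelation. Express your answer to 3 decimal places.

-0.723

Mean z̄ = (55.5 + 43.5 + 53.3 + 42.6 + 55.5 + 48.7 + 44.6 + 57.4 + 39.6 + 50.2)/10 = 49.0900
Numerator Σ_{t=1}^{9}(z_t−z̄)(z_{t+1}−z̄) = -255.7461
Denominator Σ(z_t−z̄)² = 353.9290
r_1 = -255.7461 / 353.9290 = -0.723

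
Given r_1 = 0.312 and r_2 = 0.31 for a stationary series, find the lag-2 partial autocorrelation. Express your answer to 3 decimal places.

φ_{22} = (r_2 − r_1²) / (1 − r_1²)
r_1² = (0.312)² = 0.097344
Numerator = 0.31 − 0.0973 = 0.2127; denominator = 1 − 0.0973 = 0.9027
φ_{22} = 0.2127 / 0.9027 = 0.236

0.236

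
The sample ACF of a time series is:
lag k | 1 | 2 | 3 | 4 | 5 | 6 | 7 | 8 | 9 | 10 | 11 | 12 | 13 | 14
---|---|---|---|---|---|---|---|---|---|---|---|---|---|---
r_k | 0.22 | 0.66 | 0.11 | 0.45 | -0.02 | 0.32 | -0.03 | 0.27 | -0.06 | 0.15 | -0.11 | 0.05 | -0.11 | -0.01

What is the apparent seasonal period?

The largest autocorrelation is r_2 = 0.66, with weaker echoes at lags 4 (0.45), 6 (0.32) and 8 (0.27); the remaining lags stay at or below 0.22.
The dominant spike at lag 2 indicates a seasonal period of 2.

2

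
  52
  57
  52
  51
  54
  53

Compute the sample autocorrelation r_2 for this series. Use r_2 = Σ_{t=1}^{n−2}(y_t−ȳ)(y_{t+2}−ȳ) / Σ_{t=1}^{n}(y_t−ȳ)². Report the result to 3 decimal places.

-0.331

Mean ȳ = (52 + 57 + 52 + 51 + 54 + 53)/6 = 53.1667
Σ(y_t−ȳ)(y_{t+2}−ȳ) = (1.3611) + (-8.3056) + (-0.9722) + (0.3611) = -7.5556
Denominator Σ(y_t−ȳ)² = 22.8333
r_2 = -7.5556 / 22.8333 = -0.331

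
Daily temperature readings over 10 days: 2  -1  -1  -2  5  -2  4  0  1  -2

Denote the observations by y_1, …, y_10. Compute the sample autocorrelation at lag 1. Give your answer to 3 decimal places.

-0.527

Mean ȳ = (2 − 1 − 1 − 2 + 5 − 2 + 4 + 0 + 1 − 2)/10 = 0.4000
Numerator Σ_{t=1}^{9}(y_t−ȳ)(y_{t+1}−ȳ) = -30.7600
Denominator Σ(y_t−ȳ)² = 58.4000
r_1 = -30.7600 / 58.4000 = -0.527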